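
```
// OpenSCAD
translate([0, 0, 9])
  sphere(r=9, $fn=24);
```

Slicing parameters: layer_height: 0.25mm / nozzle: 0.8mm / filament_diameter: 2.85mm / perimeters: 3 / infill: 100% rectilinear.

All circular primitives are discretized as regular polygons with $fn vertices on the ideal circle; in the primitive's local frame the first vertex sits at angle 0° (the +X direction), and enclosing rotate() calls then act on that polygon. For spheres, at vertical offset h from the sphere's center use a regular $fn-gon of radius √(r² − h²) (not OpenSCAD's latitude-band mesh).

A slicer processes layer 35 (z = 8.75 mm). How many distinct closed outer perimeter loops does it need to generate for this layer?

At z = 8.75 mm: the r=9 sphere slices to a regular 24-gon of circumradius 8.997 (√(r²−h²) with h=0.25 from center). The result has 1 disconnected region.

1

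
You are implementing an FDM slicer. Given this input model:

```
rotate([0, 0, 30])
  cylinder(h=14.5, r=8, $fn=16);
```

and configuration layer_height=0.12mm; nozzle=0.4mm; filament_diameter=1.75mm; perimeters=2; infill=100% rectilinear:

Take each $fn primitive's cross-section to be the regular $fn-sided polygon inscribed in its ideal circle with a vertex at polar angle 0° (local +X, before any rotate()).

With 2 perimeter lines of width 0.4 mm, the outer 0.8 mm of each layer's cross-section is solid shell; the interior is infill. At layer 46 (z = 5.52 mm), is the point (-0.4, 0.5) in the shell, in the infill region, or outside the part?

infill

At z = 5.52 mm: the r=8 cylinder contributes a regular 16-gon of circumradius 8; (whole slice rotated 30° about Z — lengths, areas and connectivity unchanged). Overall, the cross-section is a single solid region. Undo the 30° rotation: the query point maps to (-0.096, 0.633) in the un-rotated model frame. The nearest boundary edge runs (0.00, 8.00)→(-3.06, 7.39); distance from the point to it = 7.21 mm. The point is inside the cross-section and 7.21 mm from the nearest boundary — more than the 0.8 mm shell width (2 × 0.4), so it's in the infill interior.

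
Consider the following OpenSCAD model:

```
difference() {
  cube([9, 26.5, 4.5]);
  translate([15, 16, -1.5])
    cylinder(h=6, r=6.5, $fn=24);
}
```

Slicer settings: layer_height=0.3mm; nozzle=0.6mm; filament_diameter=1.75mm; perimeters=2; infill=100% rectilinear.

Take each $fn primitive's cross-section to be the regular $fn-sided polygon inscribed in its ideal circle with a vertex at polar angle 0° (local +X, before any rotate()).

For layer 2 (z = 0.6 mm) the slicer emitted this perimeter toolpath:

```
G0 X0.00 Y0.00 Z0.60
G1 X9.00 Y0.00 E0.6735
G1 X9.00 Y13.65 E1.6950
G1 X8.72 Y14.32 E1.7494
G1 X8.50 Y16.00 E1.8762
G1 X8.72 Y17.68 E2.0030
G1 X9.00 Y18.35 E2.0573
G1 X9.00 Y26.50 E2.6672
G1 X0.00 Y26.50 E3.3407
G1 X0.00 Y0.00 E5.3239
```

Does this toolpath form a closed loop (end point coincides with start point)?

yes

Start point (G0): (0.00, 0.00). End point (last G1): the path returns to the start — closed.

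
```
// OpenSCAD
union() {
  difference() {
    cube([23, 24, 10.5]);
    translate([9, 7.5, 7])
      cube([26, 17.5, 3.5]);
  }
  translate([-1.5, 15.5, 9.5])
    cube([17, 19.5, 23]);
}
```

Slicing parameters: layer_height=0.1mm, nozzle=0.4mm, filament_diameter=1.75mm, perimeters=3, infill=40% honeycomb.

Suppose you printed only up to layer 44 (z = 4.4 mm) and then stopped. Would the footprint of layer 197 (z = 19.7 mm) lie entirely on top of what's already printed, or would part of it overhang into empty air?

Compare the two slices. At z = 4.4: the cube (footprint 23×24) is included at this height (area 552.00 mm²); the cube at (9, 7.5) is absent (z outside [7, 10.5]); Taking the first minus the rest: none of the subtracted shapes is present at this height, so the 23×24 cube is unchanged — area = 552.00 mm²; the cube at (-1.5, 15.5) is absent (z outside [9.5, 32.5]); Merging all regions: only the result so far is present, so the union is just that shape — area = 552.00 mm². At z = 19.7: the cube is absent (z outside [0, 10.5]); the cube at (9, 7.5) does not reach this height (z outside [7, 10.5]); After the difference (first − rest): the first operand is absent here, so nothing remains; the 17×19.5 cube at (-1.5, 15.5) contributes its full rectangle (area 331.50 mm²); Combining (union): only the 17×19.5 cube at (-1.5, 15.5) is present, so the union is just that shape — area = 331.50 mm². Checking containment: at z = 19.7 the cross-section extends beyond the z = 4.4 cross-section by about 199.75 mm².

part overhangs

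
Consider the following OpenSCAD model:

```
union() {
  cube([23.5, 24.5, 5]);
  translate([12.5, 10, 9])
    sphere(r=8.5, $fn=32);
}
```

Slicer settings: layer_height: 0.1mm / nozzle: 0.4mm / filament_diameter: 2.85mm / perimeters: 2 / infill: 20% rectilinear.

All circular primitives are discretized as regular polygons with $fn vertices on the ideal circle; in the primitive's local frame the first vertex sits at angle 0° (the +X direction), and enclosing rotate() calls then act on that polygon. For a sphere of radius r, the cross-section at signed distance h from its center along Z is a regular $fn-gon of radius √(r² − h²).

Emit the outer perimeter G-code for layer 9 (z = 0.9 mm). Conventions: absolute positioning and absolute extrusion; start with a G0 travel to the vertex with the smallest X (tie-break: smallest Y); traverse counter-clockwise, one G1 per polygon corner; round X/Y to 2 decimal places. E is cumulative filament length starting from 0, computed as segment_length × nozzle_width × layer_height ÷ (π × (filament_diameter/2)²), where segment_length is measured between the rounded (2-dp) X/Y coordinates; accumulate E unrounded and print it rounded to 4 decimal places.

G0 X0.00 Y0.00 Z0.90
G1 X23.50 Y0.00 E0.1473
G1 X23.50 Y24.50 E0.3010
G1 X0.00 Y24.50 E0.4483
G1 X0.00 Y0.00 E0.6019

At z = 0.9 mm: the cube (footprint 23.5×24.5) is included at this height; the sphere at (12.5, 10): section is a regular 32-gon, circumradius = √(r²−h²) = √(8.5²−8.1²) = 2.577; Taking the union: the r=8.5 sphere at (12.5, 10) lies entirely inside the 23.5×24.5 cube, so the union is just the 23.5×24.5 cube — 1 connected region. The outline is a single polygon with 4 vertices. Extrusion per mm of travel: 0.4 × 0.1 / (π × 1.425²) = 0.006270. Accumulating E over each segment gives final E = 0.6019.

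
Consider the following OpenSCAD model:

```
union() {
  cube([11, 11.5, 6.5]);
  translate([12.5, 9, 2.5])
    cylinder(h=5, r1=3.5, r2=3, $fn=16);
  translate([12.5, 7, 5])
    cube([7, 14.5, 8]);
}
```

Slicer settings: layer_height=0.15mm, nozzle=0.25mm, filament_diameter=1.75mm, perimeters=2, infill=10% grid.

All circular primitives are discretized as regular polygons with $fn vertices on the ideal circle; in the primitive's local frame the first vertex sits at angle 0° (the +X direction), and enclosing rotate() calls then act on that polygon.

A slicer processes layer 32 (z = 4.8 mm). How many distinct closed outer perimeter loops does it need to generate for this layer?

1

At z = 4.8 mm: the 11×11.5 cube contributes its full rectangle; the cone at (12.5, 9) contributes a regular 16-gon of circumradius 3.270 (interpolated between r1=3.5 and r2=3 at t=0.460); the cube at (12.5, 7) is absent (z outside [5, 13]); Combining (union): the regions partially overlap (shared area 6.94 mm²), so overlapping operands fuse into one piece — 1 connected region. The result has 1 disconnected region.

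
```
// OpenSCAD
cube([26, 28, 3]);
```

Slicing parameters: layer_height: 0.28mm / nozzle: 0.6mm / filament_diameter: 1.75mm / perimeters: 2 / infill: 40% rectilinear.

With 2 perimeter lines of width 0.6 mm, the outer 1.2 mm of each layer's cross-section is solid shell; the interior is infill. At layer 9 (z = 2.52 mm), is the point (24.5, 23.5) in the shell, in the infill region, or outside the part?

At z = 2.52 mm: the cube (footprint 26×28) is included at this height. Overall, the cross-section is a single solid region. The nearest boundary edge runs (26.00, 0.00)→(26.00, 28.00); distance from the point to it = 1.50 mm. The point is inside the cross-section and 1.50 mm from the nearest boundary — more than the 1.2 mm shell width (2 × 0.6), so it's in the infill interior.

infill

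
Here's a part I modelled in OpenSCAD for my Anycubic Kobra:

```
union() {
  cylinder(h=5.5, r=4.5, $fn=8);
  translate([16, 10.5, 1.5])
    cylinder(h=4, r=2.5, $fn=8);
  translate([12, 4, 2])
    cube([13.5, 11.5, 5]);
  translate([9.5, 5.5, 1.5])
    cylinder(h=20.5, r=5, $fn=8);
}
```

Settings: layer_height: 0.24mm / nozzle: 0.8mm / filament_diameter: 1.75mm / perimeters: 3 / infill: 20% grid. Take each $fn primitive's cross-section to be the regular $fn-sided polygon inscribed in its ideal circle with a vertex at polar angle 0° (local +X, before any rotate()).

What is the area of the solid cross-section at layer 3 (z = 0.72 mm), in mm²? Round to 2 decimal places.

At z = 0.72 mm: the cylinder: section is a regular 8-gon, circumradius r=4.5 (area = (8/2)·4.500²·sin(360°/8) = 57.28 mm²); the cylinder at (16, 10.5) does not reach this height (z outside [1.5, 5.5]); the cube at (12, 4) does not reach this height (z outside [2, 7]); the cylinder at (9.5, 5.5) is absent (z outside [1.5, 22]); Taking the union: only the r=4.5 cylinder is present, so the union is just that shape — area = 57.28 mm². Overall, the cross-section is a single solid region. Net area = 57.28 mm².

57.28 mm²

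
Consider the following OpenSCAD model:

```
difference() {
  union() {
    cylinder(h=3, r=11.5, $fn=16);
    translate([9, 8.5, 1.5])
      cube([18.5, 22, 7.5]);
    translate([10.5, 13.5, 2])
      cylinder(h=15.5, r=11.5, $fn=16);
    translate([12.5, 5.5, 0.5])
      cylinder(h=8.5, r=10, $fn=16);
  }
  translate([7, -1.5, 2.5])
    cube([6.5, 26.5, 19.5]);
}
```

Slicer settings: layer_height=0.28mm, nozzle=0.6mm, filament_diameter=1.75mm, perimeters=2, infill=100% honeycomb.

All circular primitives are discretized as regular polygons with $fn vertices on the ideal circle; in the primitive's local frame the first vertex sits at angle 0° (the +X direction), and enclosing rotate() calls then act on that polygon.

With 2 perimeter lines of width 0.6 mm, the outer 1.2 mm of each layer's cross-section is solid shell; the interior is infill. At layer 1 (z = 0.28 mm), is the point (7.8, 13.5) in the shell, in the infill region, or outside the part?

outside

At z = 0.28 mm: the cylinder: section is a regular 16-gon, circumradius r=11.5; the cube at (9, 8.5) is not intersected at this z (z outside [1.5, 9]); the cylinder at (10.5, 13.5) does not reach this height (z outside [2, 17.5]); the cylinder at (12.5, 5.5) is not intersected at this z (z outside [0.5, 9]); Combining (union): only the r=11.5 cylinder is present, so the union is just that shape — 1 connected region; the cube at (7, -1.5) does not reach this height (z outside [2.5, 22]); Subtracting the remaining from the first: none of the subtracted shapes is present at this height, so that combined region is unchanged — 1 connected region. Overall, the cross-section is a single solid region. The nearest boundary edge runs (8.13, 8.13)→(4.40, 10.62); distance from the point to it = 4.28 mm. The point is not inside any of the regions above, so it lies outside the cross-section (4.28 mm from the nearest boundary).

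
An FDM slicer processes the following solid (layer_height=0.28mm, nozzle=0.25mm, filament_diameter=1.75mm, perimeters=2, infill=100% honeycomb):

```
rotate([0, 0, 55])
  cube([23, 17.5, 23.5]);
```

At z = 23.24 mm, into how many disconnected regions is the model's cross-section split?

At z = 23.24 mm: the cube is present — its section is the full 23×17.5 rectangle; (rotated 55° about Z; rotation is an isometry so areas/perimeters/island counts are preserved). The result has 1 disconnected region.

1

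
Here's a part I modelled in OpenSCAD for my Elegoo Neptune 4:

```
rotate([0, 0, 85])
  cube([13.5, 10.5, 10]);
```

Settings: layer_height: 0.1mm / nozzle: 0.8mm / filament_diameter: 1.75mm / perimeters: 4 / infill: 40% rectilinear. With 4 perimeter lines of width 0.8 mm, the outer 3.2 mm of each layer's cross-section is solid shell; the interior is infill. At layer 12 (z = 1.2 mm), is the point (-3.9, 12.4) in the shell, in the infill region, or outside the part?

At z = 1.2 mm: the 13.5×10.5 cube contributes its full rectangle; (whole slice rotated 85° about Z — lengths, areas and connectivity unchanged). Overall, the cross-section is a single solid region. Undo the 85° rotation: the query point maps to (12.013, 4.966) in the un-rotated model frame. The nearest boundary edge runs (13.50, 0.00)→(13.50, 10.50); distance from the point to it = 1.49 mm. The point is inside the cross-section, 1.49 mm from the nearest boundary — within the 3.2 mm shell band (4 × 0.8).

shell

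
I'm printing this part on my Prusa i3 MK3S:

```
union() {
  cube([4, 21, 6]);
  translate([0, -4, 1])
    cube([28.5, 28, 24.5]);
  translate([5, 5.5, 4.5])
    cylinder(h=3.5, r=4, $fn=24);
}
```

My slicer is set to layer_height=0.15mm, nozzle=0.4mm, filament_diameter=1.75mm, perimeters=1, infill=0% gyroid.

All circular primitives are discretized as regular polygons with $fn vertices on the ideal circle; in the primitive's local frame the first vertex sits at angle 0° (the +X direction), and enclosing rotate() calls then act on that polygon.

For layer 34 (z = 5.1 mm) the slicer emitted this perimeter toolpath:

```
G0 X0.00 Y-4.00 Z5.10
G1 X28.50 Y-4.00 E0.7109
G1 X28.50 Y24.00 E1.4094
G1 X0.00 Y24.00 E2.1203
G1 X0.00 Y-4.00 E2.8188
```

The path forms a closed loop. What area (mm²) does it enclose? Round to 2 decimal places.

798.00 mm²

Apply the shoelace formula to the sequence of (X, Y) vertices; enclosed area = 798.00 mm².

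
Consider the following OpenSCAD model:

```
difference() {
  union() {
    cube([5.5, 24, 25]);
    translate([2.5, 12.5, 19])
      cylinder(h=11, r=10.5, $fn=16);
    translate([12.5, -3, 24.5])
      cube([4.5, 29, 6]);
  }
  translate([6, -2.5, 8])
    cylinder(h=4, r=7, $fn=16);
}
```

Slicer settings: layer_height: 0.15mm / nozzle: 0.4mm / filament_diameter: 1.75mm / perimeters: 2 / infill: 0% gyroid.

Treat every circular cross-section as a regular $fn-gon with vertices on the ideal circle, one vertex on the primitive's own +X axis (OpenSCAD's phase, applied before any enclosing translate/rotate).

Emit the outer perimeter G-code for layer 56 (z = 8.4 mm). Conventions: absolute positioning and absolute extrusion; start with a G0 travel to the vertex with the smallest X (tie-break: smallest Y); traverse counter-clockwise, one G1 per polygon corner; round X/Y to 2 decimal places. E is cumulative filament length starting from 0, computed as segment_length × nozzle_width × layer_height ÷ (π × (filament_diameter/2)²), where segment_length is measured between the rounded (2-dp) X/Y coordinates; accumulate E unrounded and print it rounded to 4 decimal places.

At z = 8.4 mm: the 5.5×24 cube contributes its full rectangle; the cylinder at (2.5, 12.5) is not intersected at this z (z outside [19, 30]); the cube at (12.5, -3) is absent (z outside [24.5, 30.5]); Merging all regions: only the 5.5×24 cube is present, so the union is just that shape — 1 connected region; the r=7 cylinder at (6, -2.5) gives a regular 16-gon of circumradius 7 (constant along its height); Taking the first minus the rest: starting from the result so far, the r=7 cylinder at (6, -2.5) partially overlaps it — only the 18.15 mm² overlap (of its 150.01 mm²) is removed, clipping the outline — 1 connected region. The outline is a single polygon with 6 vertices. Extrusion per mm of travel: 0.4 × 0.15 / (π × 0.875²) = 0.024945. Accumulating E over each segment gives final E = 1.3735.

G0 X0.00 Y0.88 Z8.40
G1 X1.05 Y2.45 E0.0471
G1 X3.32 Y3.97 E0.1153
G1 X5.50 Y4.40 E0.1707
G1 X5.50 Y24.00 E0.6596
G1 X0.00 Y24.00 E0.7968
G1 X0.00 Y0.88 E1.3735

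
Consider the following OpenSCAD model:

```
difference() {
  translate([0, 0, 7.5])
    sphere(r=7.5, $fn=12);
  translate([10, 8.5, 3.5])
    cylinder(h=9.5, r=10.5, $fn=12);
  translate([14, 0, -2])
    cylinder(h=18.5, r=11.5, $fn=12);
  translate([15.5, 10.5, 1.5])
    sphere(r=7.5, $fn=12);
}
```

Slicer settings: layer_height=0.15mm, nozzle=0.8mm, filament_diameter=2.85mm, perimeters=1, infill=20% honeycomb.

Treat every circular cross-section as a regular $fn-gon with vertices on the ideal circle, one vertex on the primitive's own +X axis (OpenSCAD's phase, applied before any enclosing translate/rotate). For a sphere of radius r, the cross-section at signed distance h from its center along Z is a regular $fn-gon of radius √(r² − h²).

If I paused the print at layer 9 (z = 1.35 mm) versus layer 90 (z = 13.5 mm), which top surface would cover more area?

Layer 9 (z = 1.35): the sphere: section is a regular 12-gon, circumradius = √(r²−h²) = √(7.5²−6.15²) = 4.293 (area = (12/2)·4.293²·sin(360°/12) = 55.28 mm²); the cylinder at (10, 8.5) does not reach this height (z outside [3.5, 13]); the r=11.5 cylinder at (14, 0) gives a regular 12-gon of circumradius 11.5 (constant along its height) (area = (12/2)·11.500²·sin(360°/12) = 396.75 mm²); the r=7.5 sphere at (15.5, 10.5) contributes a regular 12-gon of circumradius √(7.5²−0.15²) = 7.498 (area = (12/2)·7.498²·sin(360°/12) = 168.68 mm²); Taking the first minus the rest: starting from the r=7.5 sphere (55.28 mm²), the r=11.5 cylinder at (14, 0) partially overlaps it — only the 5.55 mm² overlap (of its 396.75 mm²) is removed, clipping the outline; the r=7.5 sphere at (15.5, 10.5) misses the remaining region (no effect) — area = 49.73 mm². So its area = 49.73 mm². Layer 90 (z = 13.5): the r=7.5 sphere contributes a regular 12-gon of circumradius √(7.5²−6²) = 4.500 (area = (12/2)·4.500²·sin(360°/12) = 60.75 mm²); the cylinder at (10, 8.5) is not intersected at this z (z outside [3.5, 13]); the r=11.5 cylinder at (14, 0) gives a regular 12-gon of circumradius 11.5 (constant along its height) (area = (12/2)·11.500²·sin(360°/12) = 396.75 mm²); the sphere at (15.5, 10.5) is absent (|z−center|=12.000 > r=7.5); After the difference (first − rest): starting from the r=7.5 sphere (60.75 mm²), the r=11.5 cylinder at (14, 0) partially overlaps it — only the 6.78 mm² overlap (of its 396.75 mm²) is removed, clipping the outline — area = 53.97 mm². So its area = 53.97 mm². Layer 90 is larger (53.97 vs 49.73 mm²).

layer 90 (z = 13.5 mm)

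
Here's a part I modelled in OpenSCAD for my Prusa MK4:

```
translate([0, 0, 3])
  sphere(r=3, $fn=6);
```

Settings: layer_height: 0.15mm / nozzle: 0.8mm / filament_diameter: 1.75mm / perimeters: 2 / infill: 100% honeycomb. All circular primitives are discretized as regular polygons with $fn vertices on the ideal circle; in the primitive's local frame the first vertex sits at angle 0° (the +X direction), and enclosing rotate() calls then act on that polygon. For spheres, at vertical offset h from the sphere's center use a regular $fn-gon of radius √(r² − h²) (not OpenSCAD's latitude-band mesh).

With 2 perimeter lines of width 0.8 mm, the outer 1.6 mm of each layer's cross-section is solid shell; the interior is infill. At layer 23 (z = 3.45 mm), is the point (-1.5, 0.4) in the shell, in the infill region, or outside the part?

shell

At z = 3.45 mm: the sphere: section is a regular 6-gon, circumradius = √(r²−h²) = √(3²−0.45²) = 2.966. Overall, the cross-section is a single solid region. The nearest boundary edge runs (-1.48, 2.57)→(-2.97, 0.00); distance from the point to it = 1.07 mm. The point is inside the cross-section, 1.07 mm from the nearest boundary — within the 1.6 mm shell band (2 × 0.8).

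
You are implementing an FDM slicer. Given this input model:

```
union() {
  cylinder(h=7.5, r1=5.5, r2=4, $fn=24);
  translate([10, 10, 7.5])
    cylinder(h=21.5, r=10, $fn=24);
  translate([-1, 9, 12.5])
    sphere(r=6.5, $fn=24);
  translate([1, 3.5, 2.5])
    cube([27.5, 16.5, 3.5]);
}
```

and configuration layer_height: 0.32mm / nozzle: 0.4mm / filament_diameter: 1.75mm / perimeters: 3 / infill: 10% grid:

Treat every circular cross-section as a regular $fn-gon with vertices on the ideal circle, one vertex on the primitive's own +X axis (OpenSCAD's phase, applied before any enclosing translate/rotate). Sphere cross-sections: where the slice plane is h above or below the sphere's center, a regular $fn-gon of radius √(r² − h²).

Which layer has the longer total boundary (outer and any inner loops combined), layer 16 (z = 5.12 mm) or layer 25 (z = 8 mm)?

layer 16 (z = 5.12 mm)

Layer 16 (z = 5.12): the cone contributes a regular 24-gon of circumradius 4.476 (interpolated between r1=5.5 and r2=4 at t=0.683) (perimeter = 2·24·4.476·sin(180°/24) = 28.04 mm); the cylinder at (10, 10) is not intersected at this z (z outside [7.5, 29]); the sphere at (-1, 9) does not reach this height (|z−center|=7.380 > r=6.5); the cube at (1, 3.5) is present — its section is the full 27.5×16.5 rectangle (perimeter 88.00 mm); Taking the union: the regions partially overlap (shared area 0.87 mm²), so the edge portions inside another operand are dropped and the merged outline is re-measured after clipping — boundary = 111.52 mm. So its perimeter = 111.52 mm. Layer 25 (z = 8): the cone is absent (z outside [0, 7.5]); the r=10 cylinder at (10, 10) contributes a regular 24-gon of circumradius 10 (perimeter = 2·24·10.000·sin(180°/24) = 62.65 mm); the r=6.5 sphere at (-1, 9) contributes a regular 24-gon of circumradius √(6.5²−4.5²) = 4.690 (perimeter = 2·24·4.690·sin(180°/24) = 29.39 mm); the cube at (1, 3.5) is not intersected at this z (z outside [2.5, 6]); Taking the union: the regions partially overlap (shared area 21.09 mm²), so the edge portions inside another operand are dropped and the merged outline is re-measured after clipping — boundary = 72.82 mm. So its perimeter = 72.82 mm. Layer 16 is larger (111.52 vs 72.82 mm).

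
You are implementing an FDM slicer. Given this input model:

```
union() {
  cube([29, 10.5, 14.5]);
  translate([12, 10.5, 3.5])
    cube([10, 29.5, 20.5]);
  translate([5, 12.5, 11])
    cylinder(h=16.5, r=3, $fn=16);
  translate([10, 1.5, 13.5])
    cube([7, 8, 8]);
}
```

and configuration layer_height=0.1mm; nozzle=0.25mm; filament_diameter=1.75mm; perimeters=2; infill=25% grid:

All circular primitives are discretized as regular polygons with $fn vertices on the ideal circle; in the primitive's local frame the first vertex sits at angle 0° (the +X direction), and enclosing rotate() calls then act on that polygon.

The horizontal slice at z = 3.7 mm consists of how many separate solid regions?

At z = 3.7 mm: the 29×10.5 cube contributes its full rectangle; the cube at (12, 10.5) is present — its section is the full 10×29.5 rectangle; the cylinder at (5, 12.5) does not reach this height (z outside [11, 27.5]); the cube at (10, 1.5) is not intersected at this z (z outside [13.5, 21.5]); Merging all regions: the 2 present regions share edge segments without overlapping in area, so areas simply add but the touching pieces fuse into one outline (the shared edge portions become interior and drop out of the boundary) — 1 connected region. The result has 1 disconnected region.

1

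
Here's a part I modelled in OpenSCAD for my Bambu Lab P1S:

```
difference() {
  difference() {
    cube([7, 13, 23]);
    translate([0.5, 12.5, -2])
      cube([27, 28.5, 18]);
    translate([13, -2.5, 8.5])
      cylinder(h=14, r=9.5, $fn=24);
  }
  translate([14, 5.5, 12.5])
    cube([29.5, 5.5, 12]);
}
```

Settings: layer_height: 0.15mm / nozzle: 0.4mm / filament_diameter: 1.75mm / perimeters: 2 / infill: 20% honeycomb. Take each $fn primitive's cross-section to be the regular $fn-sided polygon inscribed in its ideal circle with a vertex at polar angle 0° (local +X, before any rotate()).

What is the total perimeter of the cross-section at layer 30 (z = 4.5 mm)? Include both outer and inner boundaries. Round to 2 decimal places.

At z = 4.5 mm: the cube (footprint 7×13) is included at this height (perimeter 40.00 mm); the 27×28.5 cube at (0.5, 12.5) contributes its full rectangle (perimeter 111.00 mm); the cylinder at (13, -2.5) does not reach this height (z outside [8.5, 22.5]); Taking the first minus the rest: starting from the 7×13 cube, the 27×28.5 cube at (0.5, 12.5) partially overlaps it — only the 3.25 mm² overlap (of its 769.50 mm²) is removed, clipping the outline — boundary = 40.00 mm; the cube at (14, 5.5) is absent (z outside [12.5, 24.5]); Subtracting the remaining from the first: none of the subtracted shapes is present at this height, so the result so far is unchanged — boundary = 40.00 mm. Overall, the cross-section is a single solid region. Total boundary length (outer) = 40.00 mm.

40.00 mm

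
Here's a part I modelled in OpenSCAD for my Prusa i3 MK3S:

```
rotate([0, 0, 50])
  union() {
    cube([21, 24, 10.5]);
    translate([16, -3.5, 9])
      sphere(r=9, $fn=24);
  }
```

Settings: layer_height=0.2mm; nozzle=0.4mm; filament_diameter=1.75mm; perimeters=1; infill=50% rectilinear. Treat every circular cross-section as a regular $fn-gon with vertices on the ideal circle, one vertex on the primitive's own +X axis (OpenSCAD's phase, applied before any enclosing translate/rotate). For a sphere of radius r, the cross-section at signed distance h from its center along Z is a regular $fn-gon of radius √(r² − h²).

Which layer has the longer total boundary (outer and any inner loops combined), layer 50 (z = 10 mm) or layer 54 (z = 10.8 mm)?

layer 50 (z = 10 mm)

Layer 50 (z = 10): the cube is present — its section is the full 21×24 rectangle (perimeter 90.00 mm); the r=9 sphere at (16, -3.5) contributes a regular 24-gon of circumradius √(9²−1²) = 8.944 (perimeter = 2·24·8.944·sin(180°/24) = 56.04 mm); Combining (union): the regions partially overlap (shared area 56.32 mm²), so the edge portions inside another operand are dropped and the merged outline is re-measured after clipping — boundary = 113.32 mm; (rotated 50° about Z; rotation is an isometry so areas/perimeters/island counts are preserved). So its perimeter = 113.32 mm. Layer 54 (z = 10.8): the cube is not intersected at this z (z outside [0, 10.5]); the sphere at (16, -3.5): section is a regular 24-gon, circumradius = √(r²−h²) = √(9²−1.8²) = 8.818 (perimeter = 2·24·8.818·sin(180°/24) = 55.25 mm); Merging all regions: only the r=9 sphere at (16, -3.5) is present, so the union is just that shape — boundary = 55.25 mm; (whole slice rotated 50° about Z — lengths, areas and connectivity unchanged). So its perimeter = 55.25 mm. Layer 50 is larger (113.32 vs 55.25 mm).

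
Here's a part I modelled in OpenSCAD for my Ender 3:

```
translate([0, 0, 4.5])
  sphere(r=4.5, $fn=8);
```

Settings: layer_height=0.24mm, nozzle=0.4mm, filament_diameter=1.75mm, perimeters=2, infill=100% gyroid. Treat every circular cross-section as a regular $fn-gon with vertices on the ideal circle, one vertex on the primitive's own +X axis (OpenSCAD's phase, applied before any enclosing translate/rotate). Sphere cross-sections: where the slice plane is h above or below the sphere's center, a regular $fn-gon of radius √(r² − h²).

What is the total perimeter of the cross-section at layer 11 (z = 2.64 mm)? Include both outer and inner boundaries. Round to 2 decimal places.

25.09 mm

At z = 2.64 mm: the r=4.5 sphere contributes a regular 8-gon of circumradius √(4.5²−1.86²) = 4.098 (perimeter = 2·8·4.098·sin(180°/8) = 25.09 mm). Overall, the cross-section is a single solid region. Total boundary length (outer) = 25.09 mm.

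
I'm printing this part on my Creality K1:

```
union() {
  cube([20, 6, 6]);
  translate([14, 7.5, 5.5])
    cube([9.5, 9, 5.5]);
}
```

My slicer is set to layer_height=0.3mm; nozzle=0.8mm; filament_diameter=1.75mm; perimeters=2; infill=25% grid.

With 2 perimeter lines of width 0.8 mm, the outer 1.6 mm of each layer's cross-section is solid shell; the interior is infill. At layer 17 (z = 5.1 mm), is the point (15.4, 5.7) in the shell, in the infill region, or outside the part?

shell

At z = 5.1 mm: the cube is present — its section is the full 20×6 rectangle; the cube at (14, 7.5) is absent (z outside [5.5, 11]); Taking the union: only the 20×6 cube is present, so the union is just that shape — 1 connected region. Overall, the cross-section is a single solid region. The nearest boundary edge runs (20.00, 6.00)→(0.00, 6.00); distance from the point to it = 0.30 mm. The point is inside the cross-section, 0.30 mm from the nearest boundary — within the 1.6 mm shell band (2 × 0.8).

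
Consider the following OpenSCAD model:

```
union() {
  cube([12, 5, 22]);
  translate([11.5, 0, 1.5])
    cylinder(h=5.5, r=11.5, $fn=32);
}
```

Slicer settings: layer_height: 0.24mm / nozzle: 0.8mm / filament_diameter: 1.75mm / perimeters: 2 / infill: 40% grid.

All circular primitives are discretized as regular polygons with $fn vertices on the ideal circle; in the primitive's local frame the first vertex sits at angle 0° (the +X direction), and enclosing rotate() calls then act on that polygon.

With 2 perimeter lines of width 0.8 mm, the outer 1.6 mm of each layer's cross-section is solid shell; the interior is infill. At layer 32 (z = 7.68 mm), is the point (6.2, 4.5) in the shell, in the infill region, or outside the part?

At z = 7.68 mm: the cube (footprint 12×5) is included at this height; the cylinder at (11.5, 0) is absent (z outside [1.5, 7]); Taking the union: only the 12×5 cube is present, so the union is just that shape — 1 connected region. Overall, the cross-section is a single solid region. The nearest boundary edge runs (12.00, 5.00)→(0.00, 5.00); distance from the point to it = 0.50 mm. The point is inside the cross-section, 0.50 mm from the nearest boundary — within the 1.6 mm shell band (2 × 0.8).

shell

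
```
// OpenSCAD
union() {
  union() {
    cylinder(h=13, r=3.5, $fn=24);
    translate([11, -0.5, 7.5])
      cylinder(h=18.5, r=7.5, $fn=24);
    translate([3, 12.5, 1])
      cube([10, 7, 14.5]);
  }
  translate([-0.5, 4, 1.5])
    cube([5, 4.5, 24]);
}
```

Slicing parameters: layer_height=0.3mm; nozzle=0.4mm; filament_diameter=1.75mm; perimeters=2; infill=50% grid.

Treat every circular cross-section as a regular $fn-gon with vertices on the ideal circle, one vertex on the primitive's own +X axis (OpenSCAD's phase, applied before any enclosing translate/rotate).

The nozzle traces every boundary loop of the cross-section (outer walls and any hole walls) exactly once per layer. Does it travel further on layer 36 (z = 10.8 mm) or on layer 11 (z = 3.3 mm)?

layer 36 (z = 10.8 mm)

Layer 36 (z = 10.8): the r=3.5 cylinder contributes a regular 24-gon of circumradius 3.5 (perimeter = 2·24·3.500·sin(180°/24) = 21.93 mm); the r=7.5 cylinder at (11, -0.5) gives a regular 24-gon of circumradius 7.5 (constant along its height) (perimeter = 2·24·7.500·sin(180°/24) = 46.99 mm); the cube at (3, 12.5) is present — its section is the full 10×7 rectangle (perimeter 34.00 mm); Taking the union: the 3 present regions are separate (no shared area or edge), so areas and boundary lengths simply add and each stays a separate island — boundary = 102.92 mm; the cube at (-0.5, 4) (footprint 5×4.5) is included at this height (perimeter 19.00 mm); Combining (union): the 2 present regions are separate (no shared area or edge), so areas and boundary lengths simply add and each stays a separate island — boundary = 121.92 mm. So its perimeter = 121.92 mm. Layer 11 (z = 3.3): the r=3.5 cylinder gives a regular 24-gon of circumradius 3.5 (constant along its height) (perimeter = 2·24·3.500·sin(180°/24) = 21.93 mm); the cylinder at (11, -0.5) does not reach this height (z outside [7.5, 26]); the 10×7 cube at (3, 12.5) contributes its full rectangle (perimeter 34.00 mm); Taking the union: the 2 present regions are separate (no shared area or edge), so areas and boundary lengths simply add and each stays a separate island — boundary = 55.93 mm; the cube at (-0.5, 4) (footprint 5×4.5) is included at this height (perimeter 19.00 mm); Merging all regions: the 2 present regions are separate (no shared area or edge), so areas and boundary lengths simply add and each stays a separate island — boundary = 74.93 mm. So its perimeter = 74.93 mm. Layer 36 is larger (121.92 vs 74.93 mm).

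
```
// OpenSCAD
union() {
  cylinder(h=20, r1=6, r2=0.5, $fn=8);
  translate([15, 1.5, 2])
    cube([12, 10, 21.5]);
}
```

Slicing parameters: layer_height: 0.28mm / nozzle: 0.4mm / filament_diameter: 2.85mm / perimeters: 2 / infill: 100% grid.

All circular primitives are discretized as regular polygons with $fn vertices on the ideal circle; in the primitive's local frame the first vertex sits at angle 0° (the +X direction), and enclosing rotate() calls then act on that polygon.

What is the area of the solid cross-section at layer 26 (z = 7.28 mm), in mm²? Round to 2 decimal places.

At z = 7.28 mm: the cone (r1=6→r2=0.5) has section circumradius 3.998 here — a regular 8-gon (area = (8/2)·3.998²·sin(360°/8) = 45.21 mm²); the 12×10 cube at (15, 1.5) contributes its full rectangle (area 120.00 mm²); Combining (union): the 2 present regions are separate (no shared area or edge), so areas and boundary lengths simply add and each stays a separate island — area = 165.21 mm². Overall, the cross-section has 2 separate islands. Net area = 165.21 mm².

165.21 mm²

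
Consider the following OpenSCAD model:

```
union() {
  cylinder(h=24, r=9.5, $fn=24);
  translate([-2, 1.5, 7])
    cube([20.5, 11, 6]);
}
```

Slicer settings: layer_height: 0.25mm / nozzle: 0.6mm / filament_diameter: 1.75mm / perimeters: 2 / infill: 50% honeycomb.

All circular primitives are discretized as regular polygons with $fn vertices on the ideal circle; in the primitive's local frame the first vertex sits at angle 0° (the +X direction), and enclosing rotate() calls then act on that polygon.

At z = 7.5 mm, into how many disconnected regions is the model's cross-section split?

At z = 7.5 mm: the r=9.5 cylinder contributes a regular 24-gon of circumradius 9.5; the cube at (-2, 1.5) is present — its section is the full 20.5×11 rectangle; Merging all regions: the regions partially overlap (shared area 71.71 mm²), so overlapping operands fuse into one piece — 1 connected region. The result has 1 disconnected region.

1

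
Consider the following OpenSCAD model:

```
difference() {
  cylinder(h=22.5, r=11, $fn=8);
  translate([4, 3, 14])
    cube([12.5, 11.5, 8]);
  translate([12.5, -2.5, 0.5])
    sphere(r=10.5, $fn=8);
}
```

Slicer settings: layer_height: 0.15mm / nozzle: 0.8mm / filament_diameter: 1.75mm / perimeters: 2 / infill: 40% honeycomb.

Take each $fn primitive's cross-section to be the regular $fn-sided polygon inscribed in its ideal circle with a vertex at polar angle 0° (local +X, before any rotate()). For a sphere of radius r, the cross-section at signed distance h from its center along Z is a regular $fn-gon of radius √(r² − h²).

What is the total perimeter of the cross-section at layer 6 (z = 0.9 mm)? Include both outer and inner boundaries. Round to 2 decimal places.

67.51 mm

At z = 0.9 mm: the r=11 cylinder gives a regular 8-gon of circumradius 11 (constant along its height) (perimeter = 2·8·11.000·sin(180°/8) = 67.35 mm); the cube at (4, 3) is not intersected at this z (z outside [14, 22]); the r=10.5 sphere at (12.5, -2.5) slices to a regular 8-gon of circumradius 10.492 (√(r²−h²) with h=0.4 from center) (perimeter = 2·8·10.492·sin(180°/8) = 64.24 mm); After the difference (first − rest): starting from the r=11 cylinder, the r=10.5 sphere at (12.5, -2.5) partially overlaps it — only the 84.40 mm² overlap (of its 311.38 mm²) is removed, clipping the outline — boundary = 67.51 mm. Overall, the cross-section is a single solid region. Total boundary length (outer) = 67.51 mm.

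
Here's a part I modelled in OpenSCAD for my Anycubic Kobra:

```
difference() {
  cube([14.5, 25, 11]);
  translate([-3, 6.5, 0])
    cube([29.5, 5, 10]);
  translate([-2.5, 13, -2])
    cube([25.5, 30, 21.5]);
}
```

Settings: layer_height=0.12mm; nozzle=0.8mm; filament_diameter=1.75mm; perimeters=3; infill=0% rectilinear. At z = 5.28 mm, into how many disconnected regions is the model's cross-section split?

At z = 5.28 mm: the cube is present — its section is the full 14.5×25 rectangle; the 29.5×5 cube at (-3, 6.5) contributes its full rectangle; the cube at (-2.5, 13) (footprint 25.5×30) is included at this height; Taking the first minus the rest: starting from the 14.5×25 cube, the 29.5×5 cube at (-3, 6.5) partially overlaps it — only the 72.50 mm² overlap (of its 147.50 mm²) is removed, clipping the outline; the 25.5×30 cube at (-2.5, 13) partially overlaps it — only the 174.00 mm² overlap (of its 765.00 mm²) is removed, clipping the outline — 2 connected regions. The result has 2 disconnected regions.

2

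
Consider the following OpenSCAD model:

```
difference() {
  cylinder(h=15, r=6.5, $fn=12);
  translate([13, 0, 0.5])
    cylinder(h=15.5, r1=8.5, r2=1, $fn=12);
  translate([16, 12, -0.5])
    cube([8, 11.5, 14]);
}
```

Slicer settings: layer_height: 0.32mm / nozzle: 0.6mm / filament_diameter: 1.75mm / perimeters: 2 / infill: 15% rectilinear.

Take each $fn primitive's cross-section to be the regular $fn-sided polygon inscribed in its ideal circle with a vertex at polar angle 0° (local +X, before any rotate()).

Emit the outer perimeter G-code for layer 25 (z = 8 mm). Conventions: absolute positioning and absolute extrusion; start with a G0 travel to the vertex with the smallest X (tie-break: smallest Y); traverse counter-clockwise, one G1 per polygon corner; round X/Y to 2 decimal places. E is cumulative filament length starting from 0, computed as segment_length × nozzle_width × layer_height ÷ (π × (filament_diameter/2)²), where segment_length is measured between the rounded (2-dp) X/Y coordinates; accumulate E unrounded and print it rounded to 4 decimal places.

At z = 8 mm: the r=6.5 cylinder gives a regular 12-gon of circumradius 6.5 (constant along its height); the cone at (13, 0) (r1=8.5→r2=1) has section circumradius 4.871 here — a regular 12-gon; the cube at (16, 12) (footprint 8×11.5) is included at this height; Subtracting the remaining from the first: starting from the r=6.5 cylinder, the cone at (13, 0) misses the remaining region (no effect); the 8×11.5 cube at (16, 12) misses the remaining region (no effect) — 1 connected region. The outline is a single polygon with 12 vertices. Extrusion per mm of travel: 0.6 × 0.32 / (π × 0.875²) = 0.079824. Accumulating E over each segment gives final E = 3.2232.

G0 X-6.50 Y0.00 Z8.00
G1 X-5.63 Y-3.25 E0.2686
G1 X-3.25 Y-5.63 E0.5372
G1 X0.00 Y-6.50 E0.8058
G1 X3.25 Y-5.63 E1.0744
G1 X5.63 Y-3.25 E1.3430
G1 X6.50 Y0.00 E1.6116
G1 X5.63 Y3.25 E1.8802
G1 X3.25 Y5.63 E2.1488
G1 X0.00 Y6.50 E2.4174
G1 X-3.25 Y5.63 E2.6860
G1 X-5.63 Y3.25 E2.9546
G1 X-6.50 Y0.00 E3.2232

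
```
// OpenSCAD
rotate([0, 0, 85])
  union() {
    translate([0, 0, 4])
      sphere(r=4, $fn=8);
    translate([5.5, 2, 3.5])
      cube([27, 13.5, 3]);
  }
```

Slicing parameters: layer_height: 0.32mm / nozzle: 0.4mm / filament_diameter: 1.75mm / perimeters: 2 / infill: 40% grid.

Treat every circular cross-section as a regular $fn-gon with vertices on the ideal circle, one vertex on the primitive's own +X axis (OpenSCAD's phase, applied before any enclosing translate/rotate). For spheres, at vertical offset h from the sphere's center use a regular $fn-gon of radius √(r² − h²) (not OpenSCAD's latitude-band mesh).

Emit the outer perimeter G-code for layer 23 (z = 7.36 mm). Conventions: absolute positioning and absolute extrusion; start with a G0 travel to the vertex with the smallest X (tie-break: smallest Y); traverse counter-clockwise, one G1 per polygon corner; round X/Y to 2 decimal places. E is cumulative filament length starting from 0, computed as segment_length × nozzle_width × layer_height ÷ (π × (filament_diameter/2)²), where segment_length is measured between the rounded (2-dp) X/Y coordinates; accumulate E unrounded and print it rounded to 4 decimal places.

At z = 7.36 mm: the sphere: section is a regular 8-gon, circumradius = √(r²−h²) = √(4²−3.36²) = 2.170; the cube at (5.5, 2) is not intersected at this z (z outside [3.5, 6.5]); Combining (union): only the r=4 sphere is present, so the union is just that shape — 1 connected region; (whole slice rotated 85° about Z — lengths, areas and connectivity unchanged). The outline is a single polygon with 8 vertices. Extrusion per mm of travel: 0.4 × 0.32 / (π × 0.875²) = 0.053216. Accumulating E over each segment gives final E = 0.7071.

G0 X-2.16 Y0.19 Z7.36
G1 X-1.66 Y-1.40 E0.0887
G1 X-0.19 Y-2.16 E0.1768
G1 X1.40 Y-1.66 E0.2655
G1 X2.16 Y-0.19 E0.3535
G1 X1.66 Y1.40 E0.4422
G1 X0.19 Y2.16 E0.5303
G1 X-1.40 Y1.66 E0.6190
G1 X-2.16 Y0.19 E0.7071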